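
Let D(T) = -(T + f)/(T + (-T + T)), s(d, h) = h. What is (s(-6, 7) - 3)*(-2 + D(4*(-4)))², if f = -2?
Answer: 625/16 ≈ 39.063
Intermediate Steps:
D(T) = -(-2 + T)/T (D(T) = -(T - 2)/(T + (-T + T)) = -(-2 + T)/(T + 0) = -(-2 + T)/T)
(s(-6, 7) - 3)*(-2 + D(4*(-4)))² = (7 - 3)*(-2 + (2 - 4*(-4))/((4*(-4))))² = 4*(-2 + (2 - 1*(-16))/(-16))² = 4*(-2 - (2 + 16)/16)² = 4*(-2 - 1/16*18)² = 4*(-2 - 9/8)² = 4*(-25/8)² = 4*(625/64) = 625/16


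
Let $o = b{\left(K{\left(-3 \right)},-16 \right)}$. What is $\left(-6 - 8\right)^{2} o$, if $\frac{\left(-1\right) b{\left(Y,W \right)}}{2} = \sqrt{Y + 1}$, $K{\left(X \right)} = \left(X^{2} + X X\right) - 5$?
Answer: $- 392 \sqrt{14} \approx -1466.7$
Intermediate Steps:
$K{\left(X \right)} = -5 + 2 X^{2}$ ($K{\left(X \right)} = \left(X^{2} + X^{2}\right) - 5 = 2 X^{2} - 5 = -5 + 2 X^{2}$)
$b{\left(Y,W \right)} = - 2 \sqrt{1 + Y}$ ($b{\left(Y,W \right)} = - 2 \sqrt{Y + 1} = - 2 \sqrt{1 + Y}$)
$o = - 2 \sqrt{14}$ ($o = - 2 \sqrt{1 - \left(5 - 2 \left(-3\right)^{2}\right)} = - 2 \sqrt{1 + \left(-5 + 2 \cdot 9\right)} = - 2 \sqrt{1 + \left(-5 + 18\right)} = - 2 \sqrt{1 + 13} = - 2 \sqrt{14} \approx -7.4833$)
$\left(-6 - 8\right)^{2} o = \left(-6 - 8\right)^{2} \left(- 2 \sqrt{14}\right) = \left(-14\right)^{2} \left(- 2 \sqrt{14}\right) = 196 \left(- 2 \sqrt{14}\right) = - 392 \sqrt{14}$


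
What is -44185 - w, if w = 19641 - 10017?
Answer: -53809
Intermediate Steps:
w = 9624
-44185 - w = -44185 - 1*9624 = -44185 - 9624 = -53809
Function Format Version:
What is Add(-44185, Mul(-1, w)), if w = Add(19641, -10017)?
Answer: -53809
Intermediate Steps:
w = 9624
Add(-44185, Mul(-1, w)) = Add(-44185, Mul(-1, 9624)) = Add(-44185, -9624) = -53809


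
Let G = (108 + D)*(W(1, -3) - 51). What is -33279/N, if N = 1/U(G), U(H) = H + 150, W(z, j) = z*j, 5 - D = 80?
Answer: 54311328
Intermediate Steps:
D = -75 (D = 5 - 1*80 = 5 - 80 = -75)
W(z, j) = j*z
G = -1782 (G = (108 - 75)*(-3*1 - 51) = 33*(-3 - 51) = 33*(-54) = -1782)
U(H) = 150 + H
N = -1/1632 (N = 1/(150 - 1782) = 1/(-1632) = -1/1632 ≈ -0.00061275)
-33279/N = -33279/(-1/1632) = -33279*(-1632) = 54311328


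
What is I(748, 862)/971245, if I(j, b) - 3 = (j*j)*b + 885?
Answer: 482293336/971245 ≈ 496.57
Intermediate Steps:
I(j, b) = 888 + b*j² (I(j, b) = 3 + ((j*j)*b + 885) = 3 + (j²*b + 885) = 3 + (b*j² + 885) = 3 + (885 + b*j²) = 888 + b*j²)
I(748, 862)/971245 = (888 + 862*748²)/971245 = (888 + 862*559504)*(1/971245) = (888 + 482292448)*(1/971245) = 482293336*(1/971245) = 482293336/971245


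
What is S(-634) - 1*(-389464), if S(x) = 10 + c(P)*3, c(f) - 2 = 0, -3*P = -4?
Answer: 389480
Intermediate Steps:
P = 4/3 (P = -⅓*(-4) = 4/3 ≈ 1.3333)
c(f) = 2 (c(f) = 2 + 0 = 2)
S(x) = 16 (S(x) = 10 + 2*3 = 10 + 6 = 16)
S(-634) - 1*(-389464) = 16 - 1*(-389464) = 16 + 389464 = 389480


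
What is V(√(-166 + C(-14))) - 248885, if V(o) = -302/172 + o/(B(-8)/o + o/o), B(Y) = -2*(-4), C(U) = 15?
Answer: (-21404261*√151 + 171247074*I)/(86*(√151 - 8*I)) ≈ -2.4889e+5 + 8.6303*I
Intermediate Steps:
B(Y) = 8
V(o) = -151/86 + o/(1 + 8/o) (V(o) = -302/172 + o/(8/o + o/o) = -302*1/172 + o/(8/o + 1) = -151/86 + o/(1 + 8/o))
V(√(-166 + C(-14))) - 248885 = (-1208 - 151*√(-166 + 15) + 86*(√(-166 + 15))²)/(86*(8 + √(-166 + 15))) - 248885 = (-1208 - 151*I*√151 + 86*(√(-151))²)/(86*(8 + √(-151))) - 248885 = (-1208 - 151*I*√151 + 86*(I*√151)²)/(86*(8 + I*√151)) - 248885 = (-1208 - 151*I*√151 + 86*(-151))/(86*(8 + I*√151)) - 248885 = (-1208 - 151*I*√151 - 12986)/(86*(8 + I*√151)) - 248885 = (-14194 - 151*I*√151)/(86*(8 + I*√151)) - 248885 = -248885 + (-14194 - 151*I*√151)/(86*(8 + I*√151))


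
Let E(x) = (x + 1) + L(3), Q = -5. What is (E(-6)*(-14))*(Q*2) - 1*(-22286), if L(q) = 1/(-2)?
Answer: 21516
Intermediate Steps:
L(q) = -½
E(x) = ½ + x (E(x) = (x + 1) - ½ = (1 + x) - ½ = ½ + x)
(E(-6)*(-14))*(Q*2) - 1*(-22286) = ((½ - 6)*(-14))*(-5*2) - 1*(-22286) = -11/2*(-14)*(-10) + 22286 = 77*(-10) + 22286 = -770 + 22286 = 21516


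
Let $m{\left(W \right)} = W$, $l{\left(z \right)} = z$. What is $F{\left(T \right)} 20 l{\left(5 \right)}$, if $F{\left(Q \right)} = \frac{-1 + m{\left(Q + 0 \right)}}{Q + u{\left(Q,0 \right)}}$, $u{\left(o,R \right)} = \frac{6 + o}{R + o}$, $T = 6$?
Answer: $\frac{125}{2} \approx 62.5$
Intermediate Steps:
$u{\left(o,R \right)} = \frac{6 + o}{R + o}$
$F{\left(Q \right)} = \frac{-1 + Q}{Q + \frac{6 + Q}{Q}}$ ($F{\left(Q \right)} = \frac{-1 + \left(Q + 0\right)}{Q + \frac{6 + Q}{0 + Q}} = \frac{-1 + Q}{Q + \frac{6 + Q}{Q}}$)
$F{\left(T \right)} 20 l{\left(5 \right)} = \frac{6 \left(-1 + 6\right)}{6 + 6 + 6^{2}} \cdot 20 \cdot 5 = 6 \frac{1}{6 + 6 + 36} \cdot 5 \cdot 20 \cdot 5 = 6 \cdot \frac{1}{48} \cdot 5 \cdot 20 \cdot 5 = \frac{5}{8} \cdot 20 \cdot 5 = \frac{25}{2} \cdot 5 = \frac{125}{2}$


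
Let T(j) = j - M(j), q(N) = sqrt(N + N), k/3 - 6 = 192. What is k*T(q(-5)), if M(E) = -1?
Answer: 594 + 594*I*sqrt(10) ≈ 594.0 + 1878.4*I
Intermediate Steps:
k = 594 (k = 18 + 3*192 = 18 + 576 = 594)
q(N) = sqrt(2)*sqrt(N) (q(N) = sqrt(2*N) = sqrt(2)*sqrt(N))
T(j) = 1 + j (T(j) = j - 1*(-1) = j + 1 = 1 + j)
k*T(q(-5)) = 594*(1 + sqrt(2)*sqrt(-5)) = 594*(1 + sqrt(2)*(I*sqrt(5))) = 594*(1 + I*sqrt(10)) = 594 + 594*I*sqrt(10)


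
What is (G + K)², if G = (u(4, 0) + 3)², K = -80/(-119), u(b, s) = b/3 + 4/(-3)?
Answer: 1324801/14161 ≈ 93.553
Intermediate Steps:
u(b, s) = -4/3 + b/3 (u(b, s) = b*(⅓) + 4*(-⅓) = b/3 - 4/3 = -4/3 + b/3)
K = 80/119 (K = -80*(-1/119) = 80/119 ≈ 0.67227)
G = 9 (G = ((-4/3 + (⅓)*4) + 3)² = ((-4/3 + 4/3) + 3)² = (0 + 3)² = 3² = 9)
(G + K)² = (9 + 80/119)² = (1151/119)² = 1324801/14161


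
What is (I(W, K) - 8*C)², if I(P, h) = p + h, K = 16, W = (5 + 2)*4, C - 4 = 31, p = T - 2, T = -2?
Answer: 71824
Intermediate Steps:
p = -4 (p = -2 - 2 = -4)
C = 35 (C = 4 + 31 = 35)
W = 28 (W = 7*4 = 28)
I(P, h) = -4 + h
(I(W, K) - 8*C)² = ((-4 + 16) - 8*35)² = (12 - 280)² = (-268)² = 71824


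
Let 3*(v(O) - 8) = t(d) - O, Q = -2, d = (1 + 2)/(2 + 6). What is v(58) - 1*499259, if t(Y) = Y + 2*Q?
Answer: -11982517/24 ≈ -4.9927e+5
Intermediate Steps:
d = 3/8 ≈ 0.37500
t(Y) = -4 + Y (t(Y) = Y + 2*(-2) = Y - 4 = -4 + Y)
v(O) = 163/24 - O/3 (v(O) = 8 + ((-4 + 3/8) - O)/3 = 8 + (-29/8 - O)/3 = 8 + (-29/24 - O/3) = 163/24 - O/3)
v(58) - 1*499259 = (163/24 - ⅓*58) - 1*499259 = (163/24 - 58/3) - 499259 = -301/24 - 499259 = -11982517/24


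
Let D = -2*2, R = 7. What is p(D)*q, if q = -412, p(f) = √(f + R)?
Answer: -412*√3 ≈ -713.60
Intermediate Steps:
D = -4
p(f) = √(7 + f) (p(f) = √(f + 7) = √(7 + f))
p(D)*q = √(7 - 4)*(-412) = √3*(-412) = -412*√3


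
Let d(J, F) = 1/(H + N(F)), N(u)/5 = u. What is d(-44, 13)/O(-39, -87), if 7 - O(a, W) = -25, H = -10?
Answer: 1/1760 ≈ 0.00056818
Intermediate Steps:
O(a, W) = 32 (O(a, W) = 7 - 1*(-25) = 7 + 25 = 32)
N(u) = 5*u
d(J, F) = 1/(-10 + 5*F)
d(-44, 13)/O(-39, -87) = (1/(5*(-2 + 13)))/32 = ((⅕)/11)*(1/32) = ((⅕)*(1/11))*(1/32) = (1/55)*(1/32) = 1/1760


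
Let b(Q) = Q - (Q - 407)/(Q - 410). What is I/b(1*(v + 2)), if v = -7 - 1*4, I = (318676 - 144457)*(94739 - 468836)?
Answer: 27308243396817/4187 ≈ 6.5222e+9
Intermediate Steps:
I = -65174805243 (I = 174219*(-374097) = -65174805243)
v = -11 (v = -7 - 4 = -11)
b(Q) = Q - (-407 + Q)/(-410 + Q)
I/b(1*(v + 2)) = -65174805243*(-410 + 1*(-11 + 2))/(407 + (1*(-11 + 2))² - 411*(-11 + 2)) = -65174805243*(-410 + 1*(-9))/(407 + (1*(-9))² - 411*(-9)) = -65174805243*(-410 - 9)/(407 + (-9)² - 411*(-9)) = -65174805243*(-419/(407 + 81 + 3699)) = -65174805243/((-1/419*4187)) = -65174805243/(-4187/419) = -65174805243*(-419/4187) = 27308243396817/4187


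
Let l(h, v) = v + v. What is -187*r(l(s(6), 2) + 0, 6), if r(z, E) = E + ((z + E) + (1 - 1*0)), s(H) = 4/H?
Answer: -3179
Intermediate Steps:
l(h, v) = 2*v
r(z, E) = 1 + z + 2*E (r(z, E) = E + ((E + z) + (1 + 0)) = E + ((E + z) + 1) = E + (1 + E + z) = 1 + z + 2*E)
-187*r(l(s(6), 2) + 0, 6) = -187*(1 + (2*2 + 0) + 2*6) = -187*(1 + (4 + 0) + 12) = -187*(1 + 4 + 12) = -187*17 = -3179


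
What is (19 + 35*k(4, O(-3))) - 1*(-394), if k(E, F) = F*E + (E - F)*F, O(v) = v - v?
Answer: 413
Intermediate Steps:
O(v) = 0
k(E, F) = E*F + F*(E - F)
(19 + 35*k(4, O(-3))) - 1*(-394) = (19 + 35*(0*(-1*0 + 2*4))) - 1*(-394) = (19 + 35*(0*(0 + 8))) + 394 = (19 + 35*(0*8)) + 394 = (19 + 35*0) + 394 = (19 + 0) + 394 = 19 + 394 = 413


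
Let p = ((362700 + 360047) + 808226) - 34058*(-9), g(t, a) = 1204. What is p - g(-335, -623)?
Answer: 1836291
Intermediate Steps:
p = 1837495 (p = (722747 + 808226) + 306522 = 1530973 + 306522 = 1837495)
p - g(-335, -623) = 1837495 - 1*1204 = 1837495 - 1204 = 1836291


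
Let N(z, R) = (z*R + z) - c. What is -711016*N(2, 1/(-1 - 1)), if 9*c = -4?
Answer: -9243208/9 ≈ -1.0270e+6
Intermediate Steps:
c = -4/9 (c = (1/9)*(-4) = -4/9 ≈ -0.44444)
N(z, R) = 4/9 + z + R*z (N(z, R) = (z*R + z) - 1*(-4/9) = (R*z + z) + 4/9 = (z + R*z) + 4/9 = 4/9 + z + R*z)
-711016*N(2, 1/(-1 - 1)) = -711016*(4/9 + 2 + 2/(-1 - 1)) = -711016*(4/9 + 2 + 2/(-2)) = -711016*(4/9 + 2 - 1/2*2) = -711016*(4/9 + 2 - 1) = -711016*13/9 = -9243208/9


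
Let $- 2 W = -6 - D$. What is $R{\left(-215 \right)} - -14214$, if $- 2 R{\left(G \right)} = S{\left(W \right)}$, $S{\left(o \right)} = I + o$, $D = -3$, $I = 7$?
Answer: $\frac{56839}{4} \approx 14210.0$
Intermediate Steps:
$W = \frac{3}{2}$ ($W = - \frac{-6 - -3}{2} = - \frac{-6 + 3}{2} = \left(- \frac{1}{2}\right) \left(-3\right) = \frac{3}{2} \approx 1.5$)
$S{\left(o \right)} = 7 + o$
$R{\left(G \right)} = - \frac{17}{4}$ ($R{\left(G \right)} = - \frac{7 + \frac{3}{2}}{2} = \left(- \frac{1}{2}\right) \frac{17}{2} = - \frac{17}{4}$)
$R{\left(-215 \right)} - -14214 = - \frac{17}{4} - -14214 = - \frac{17}{4} + 14214 = \frac{56839}{4}$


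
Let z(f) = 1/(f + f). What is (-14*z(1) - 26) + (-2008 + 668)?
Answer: -1373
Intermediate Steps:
z(f) = 1/(2*f)
(-14*z(1) - 26) + (-2008 + 668) = (-7/1 - 26) + (-2008 + 668) = (-7 - 26) - 1340 = -33 - 1340 = -1373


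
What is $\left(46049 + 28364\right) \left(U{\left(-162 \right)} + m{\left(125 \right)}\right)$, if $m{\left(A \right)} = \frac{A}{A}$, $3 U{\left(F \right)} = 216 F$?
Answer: $-867878819$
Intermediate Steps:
$U{\left(F \right)} = 72 F$ ($U{\left(F \right)} = \frac{216 F}{3} = 72 F$)
$m{\left(A \right)} = 1$
$\left(46049 + 28364\right) \left(U{\left(-162 \right)} + m{\left(125 \right)}\right) = \left(46049 + 28364\right) \left(72 \left(-162\right) + 1\right) = 74413 \left(-11664 + 1\right) = 74413 \left(-11663\right) = -867878819$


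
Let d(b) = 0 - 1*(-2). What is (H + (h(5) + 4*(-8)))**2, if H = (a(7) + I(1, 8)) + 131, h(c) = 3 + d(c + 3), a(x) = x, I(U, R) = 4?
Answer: 13225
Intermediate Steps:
d(b) = 2 (d(b) = 0 + 2 = 2)
h(c) = 5 (h(c) = 3 + 2 = 5)
H = 142 (H = (7 + 4) + 131 = 11 + 131 = 142)
(H + (h(5) + 4*(-8)))**2 = (142 + (5 + 4*(-8)))**2 = (142 + (5 - 32))**2 = (142 - 27)**2 = 115**2 = 13225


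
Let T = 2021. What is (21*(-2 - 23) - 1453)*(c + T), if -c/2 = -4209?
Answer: -20648342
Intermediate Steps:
c = 8418 (c = -2*(-4209) = 8418)
(21*(-2 - 23) - 1453)*(c + T) = (21*(-2 - 23) - 1453)*(8418 + 2021) = (21*(-25) - 1453)*10439 = (-525 - 1453)*10439 = -1978*10439 = -20648342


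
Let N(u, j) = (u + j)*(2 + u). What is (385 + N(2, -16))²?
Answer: 108241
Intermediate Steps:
N(u, j) = (2 + u)*(j + u) (N(u, j) = (j + u)*(2 + u) = (2 + u)*(j + u))
(385 + N(2, -16))² = (385 + (2² + 2*(-16) + 2*2 - 16*2))² = (385 + (4 - 32 + 4 - 32))² = (385 - 56)² = 329² = 108241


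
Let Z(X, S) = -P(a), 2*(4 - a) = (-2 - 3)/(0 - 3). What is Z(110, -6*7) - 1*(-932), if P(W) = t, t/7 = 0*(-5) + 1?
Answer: 925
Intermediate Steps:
t = 7 (t = 7*(0*(-5) + 1) = 7*(0 + 1) = 7*1 = 7)
a = 19/6 (a = 4 - (-2 - 3)/(2*(0 - 3)) = 4 - (-5)/(2*(-3)) = 4 - (-5)*(-1)/(2*3) = 4 - ½*5/3 = 4 - ⅚ = 19/6 ≈ 3.1667)
P(W) = 7
Z(X, S) = -7 (Z(X, S) = -1*7 = -7)
Z(110, -6*7) - 1*(-932) = -7 - 1*(-932) = -7 + 932 = 925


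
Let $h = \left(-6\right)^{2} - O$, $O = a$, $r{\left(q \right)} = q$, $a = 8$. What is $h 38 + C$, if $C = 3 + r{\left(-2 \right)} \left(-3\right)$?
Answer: $1073$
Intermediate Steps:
$O = 8$
$C = 9$ ($C = 3 - -6 = 3 + 6 = 9$)
$h = 28$ ($h = \left(-6\right)^{2} - 8 = 36 - 8 = 28$)
$h 38 + C = 28 \cdot 38 + 9 = 1064 + 9 = 1073$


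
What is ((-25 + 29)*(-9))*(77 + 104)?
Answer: -6516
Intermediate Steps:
((-25 + 29)*(-9))*(77 + 104) = (4*(-9))*181 = -36*181 = -6516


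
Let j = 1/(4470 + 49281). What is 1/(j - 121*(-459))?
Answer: 53751/2985276790 ≈ 1.8005e-5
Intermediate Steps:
j = 1/53751 ≈ 1.8604e-5
1/(j - 121*(-459)) = 1/(1/53751 - 121*(-459)) = 1/(1/53751 + 55539) = 1/(2985276790/53751) = 53751/2985276790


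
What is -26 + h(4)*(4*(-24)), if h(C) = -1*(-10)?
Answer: -986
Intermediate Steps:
h(C) = 10
-26 + h(4)*(4*(-24)) = -26 + 10*(4*(-24)) = -26 + 10*(-96) = -26 - 960 = -986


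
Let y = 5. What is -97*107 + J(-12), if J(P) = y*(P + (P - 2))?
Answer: -10509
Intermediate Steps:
J(P) = -10 + 10*P (J(P) = 5*(P + (P - 2)) = 5*(P + (-2 + P)) = 5*(-2 + 2*P) = -10 + 10*P)
-97*107 + J(-12) = -97*107 + (-10 + 10*(-12)) = -10379 + (-10 - 120) = -10379 - 130 = -10509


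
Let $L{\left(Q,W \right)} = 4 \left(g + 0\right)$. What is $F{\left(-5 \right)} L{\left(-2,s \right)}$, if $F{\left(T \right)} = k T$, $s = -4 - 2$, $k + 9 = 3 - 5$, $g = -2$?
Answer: $-440$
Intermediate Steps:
$k = -11$ ($k = -9 + \left(3 - 5\right) = -9 - 2 = -11$)
$s = -6$ ($s = -4 - 2 = -6$)
$L{\left(Q,W \right)} = -8$ ($L{\left(Q,W \right)} = 4 \left(-2 + 0\right) = 4 \left(-2\right) = -8$)
$F{\left(T \right)} = - 11 T$
$F{\left(-5 \right)} L{\left(-2,s \right)} = \left(-11\right) \left(-5\right) \left(-8\right) = 55 \left(-8\right) = -440$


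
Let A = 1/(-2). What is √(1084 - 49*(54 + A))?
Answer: 5*I*√246/2 ≈ 39.211*I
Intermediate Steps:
A = -½ (A = 1*(-½) = -½ ≈ -0.50000)
√(1084 - 49*(54 + A)) = √(1084 - 49*(54 - ½)) = √(1084 - 49*107/2) = √(1084 - 5243/2) = √(-3075/2) = 5*I*√246/2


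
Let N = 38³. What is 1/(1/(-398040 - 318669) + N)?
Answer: 716709/39327256247 ≈ 1.8224e-5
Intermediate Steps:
N = 54872
1/(1/(-398040 - 318669) + N) = 1/(1/(-398040 - 318669) + 54872) = 1/(1/(-716709) + 54872) = 1/(-1/716709 + 54872) = 1/(39327256247/716709) = 716709/39327256247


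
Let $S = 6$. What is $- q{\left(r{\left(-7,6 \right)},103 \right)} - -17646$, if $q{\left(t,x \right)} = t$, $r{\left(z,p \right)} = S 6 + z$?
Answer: $17617$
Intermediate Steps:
$r{\left(z,p \right)} = 36 + z$ ($r{\left(z,p \right)} = 6 \cdot 6 + z = 36 + z$)
$- q{\left(r{\left(-7,6 \right)},103 \right)} - -17646 = - (36 - 7) - -17646 = \left(-1\right) 29 + 17646 = -29 + 17646 = 17617$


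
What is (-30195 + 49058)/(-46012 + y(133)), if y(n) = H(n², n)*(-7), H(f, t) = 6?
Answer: -18863/46054 ≈ -0.40958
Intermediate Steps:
y(n) = -42 (y(n) = 6*(-7) = -42)
(-30195 + 49058)/(-46012 + y(133)) = (-30195 + 49058)/(-46012 - 42) = 18863/(-46054) = 18863*(-1/46054) = -18863/46054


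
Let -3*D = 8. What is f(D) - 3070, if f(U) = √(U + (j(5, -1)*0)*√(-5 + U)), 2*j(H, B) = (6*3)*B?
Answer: -3070 + 2*I*√6/3 ≈ -3070.0 + 1.633*I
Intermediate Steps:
j(H, B) = 9*B (j(H, B) = ((6*3)*B)/2 = (18*B)/2 = 9*B)
D = -8/3 (D = -⅓*8 = -8/3 ≈ -2.6667)
f(U) = √U (f(U) = √(U + ((9*(-1))*0)*√(-5 + U)) = √(U + (-9*0)*√(-5 + U)) = √(U + 0*√(-5 + U)) = √(U + 0) = √U)
f(D) - 3070 = √(-8/3) - 3070 = 2*I*√6/3 - 3070 = -3070 + 2*I*√6/3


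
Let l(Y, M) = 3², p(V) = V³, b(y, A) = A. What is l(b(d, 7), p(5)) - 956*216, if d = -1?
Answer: -206487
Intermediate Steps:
l(Y, M) = 9
l(b(d, 7), p(5)) - 956*216 = 9 - 956*216 = 9 - 206496 = -206487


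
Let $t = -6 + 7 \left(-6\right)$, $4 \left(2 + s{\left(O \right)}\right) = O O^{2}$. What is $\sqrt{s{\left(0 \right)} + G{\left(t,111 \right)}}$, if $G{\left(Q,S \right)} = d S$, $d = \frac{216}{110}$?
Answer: $\frac{\sqrt{653290}}{55} \approx 14.696$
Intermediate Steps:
$d = \frac{108}{55}$ ($d = 216 \cdot \frac{1}{110} = \frac{108}{55} \approx 1.9636$)
$s{\left(O \right)} = -2 + \frac{O^{3}}{4}$ ($s{\left(O \right)} = -2 + \frac{O O^{2}}{4} = -2 + \frac{O^{3}}{4}$)
$t = -48$ ($t = -6 - 42 = -48$)
$G{\left(Q,S \right)} = \frac{108 S}{55}$
$\sqrt{s{\left(0 \right)} + G{\left(t,111 \right)}} = \sqrt{\left(-2 + \frac{0^{3}}{4}\right) + \frac{108}{55} \cdot 111} = \sqrt{\left(-2 + \frac{1}{4} \cdot 0\right) + \frac{11988}{55}} = \sqrt{\left(-2 + 0\right) + \frac{11988}{55}} = \sqrt{-2 + \frac{11988}{55}} = \sqrt{\frac{11878}{55}} = \frac{\sqrt{653290}}{55}$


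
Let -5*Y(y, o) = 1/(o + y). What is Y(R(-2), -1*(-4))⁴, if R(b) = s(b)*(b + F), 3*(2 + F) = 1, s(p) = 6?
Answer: 1/65610000 ≈ 1.5242e-8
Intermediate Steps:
F = -5/3 (F = -2 + (⅓)*1 = -2 + ⅓ = -5/3 ≈ -1.6667)
R(b) = -10 + 6*b (R(b) = 6*(b - 5/3) = 6*(-5/3 + b) = -10 + 6*b)
Y(y, o) = -1/(5*(o + y))
Y(R(-2), -1*(-4))⁴ = (-1/(5*(-1*(-4)) + 5*(-10 + 6*(-2))))⁴ = (-1/(5*4 + 5*(-10 - 12)))⁴ = (-1/(20 + 5*(-22)))⁴ = (-1/(20 - 110))⁴ = (-1/(-90))⁴ = (-1*(-1/90))⁴ = (1/90)⁴ = 1/65610000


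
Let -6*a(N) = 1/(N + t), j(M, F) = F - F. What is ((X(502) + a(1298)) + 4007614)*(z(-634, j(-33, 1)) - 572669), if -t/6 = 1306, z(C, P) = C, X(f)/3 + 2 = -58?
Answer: -30041769167739253/13076 ≈ -2.2975e+12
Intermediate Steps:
j(M, F) = 0
X(f) = -180 (X(f) = -6 + 3*(-58) = -6 - 174 = -180)
t = -7836 (t = -6*1306 = -7836)
a(N) = -1/(6*(-7836 + N)) (a(N) = -1/(6*(N - 7836)) = -1/(6*(-7836 + N)))
((X(502) + a(1298)) + 4007614)*(z(-634, j(-33, 1)) - 572669) = ((-180 - 1/(-47016 + 6*1298)) + 4007614)*(-634 - 572669) = ((-180 - 1/(-47016 + 7788)) + 4007614)*(-573303) = ((-180 - 1/(-39228)) + 4007614)*(-573303) = ((-180 - 1*(-1/39228)) + 4007614)*(-573303) = ((-180 + 1/39228) + 4007614)*(-573303) = (-7061039/39228 + 4007614)*(-573303) = (157203620953/39228)*(-573303) = -30041769167739253/13076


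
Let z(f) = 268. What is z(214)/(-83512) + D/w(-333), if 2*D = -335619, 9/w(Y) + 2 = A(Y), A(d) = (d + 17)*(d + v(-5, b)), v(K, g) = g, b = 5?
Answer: -40347392510921/20878 ≈ -1.9325e+9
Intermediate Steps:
A(d) = (5 + d)*(17 + d) (A(d) = (d + 17)*(d + 5) = (17 + d)*(5 + d) = (5 + d)*(17 + d))
w(Y) = 9/(83 + Y**2 + 22*Y) (w(Y) = 9/(-2 + (85 + Y**2 + 22*Y)) = 9/(83 + Y**2 + 22*Y))
D = -335619/2 (D = (1/2)*(-335619) = -335619/2 ≈ -1.6781e+5)
z(214)/(-83512) + D/w(-333) = 268/(-83512) - 335619/(2*(9/(83 + (-333)**2 + 22*(-333)))) = 268*(-1/83512) - 335619/(2*(9/(83 + 110889 - 7326))) = -67/20878 - 335619/(2*(9/103646)) = -67/20878 - 335619/(2*(9*(1/103646))) = -67/20878 - 335619/(2*9/103646) = -67/20878 - 335619/2*103646/9 = -67/20878 - 1932531493 = -40347392510921/20878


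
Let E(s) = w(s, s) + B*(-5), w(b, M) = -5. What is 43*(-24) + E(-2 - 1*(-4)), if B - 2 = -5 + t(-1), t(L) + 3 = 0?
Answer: -1007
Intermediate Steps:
t(L) = -3 (t(L) = -3 + 0 = -3)
B = -6 (B = 2 + (-5 - 3) = 2 - 8 = -6)
E(s) = 25 (E(s) = -5 - 6*(-5) = -5 + 30 = 25)
43*(-24) + E(-2 - 1*(-4)) = 43*(-24) + 25 = -1032 + 25 = -1007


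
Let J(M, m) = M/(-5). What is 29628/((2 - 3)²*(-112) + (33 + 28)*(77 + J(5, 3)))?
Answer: 2469/377 ≈ 6.5491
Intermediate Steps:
J(M, m) = -M/5
29628/((2 - 3)²*(-112) + (33 + 28)*(77 + J(5, 3))) = 29628/((2 - 3)²*(-112) + (33 + 28)*(77 - ⅕*5)) = 29628/((-1)²*(-112) + 61*(77 - 1)) = 29628/(1*(-112) + 61*76) = 29628/(-112 + 4636) = 29628/4524 = 29628*(1/4524) = 2469/377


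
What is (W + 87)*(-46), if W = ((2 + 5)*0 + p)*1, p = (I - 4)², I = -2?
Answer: -5658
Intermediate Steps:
p = 36 (p = (-2 - 4)² = (-6)² = 36)
W = 36 (W = ((2 + 5)*0 + 36)*1 = (7*0 + 36)*1 = (0 + 36)*1 = 36*1 = 36)
(W + 87)*(-46) = (36 + 87)*(-46) = 123*(-46) = -5658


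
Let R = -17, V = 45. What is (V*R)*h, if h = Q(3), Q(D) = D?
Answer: -2295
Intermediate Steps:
h = 3
(V*R)*h = (45*(-17))*3 = -765*3 = -2295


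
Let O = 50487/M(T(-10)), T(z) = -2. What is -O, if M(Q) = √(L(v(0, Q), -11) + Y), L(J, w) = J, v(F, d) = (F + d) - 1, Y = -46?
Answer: 50487*I/7 ≈ 7212.4*I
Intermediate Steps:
v(F, d) = -1 + F + d
M(Q) = √(-47 + Q) (M(Q) = √((-1 + 0 + Q) - 46) = √((-1 + Q) - 46) = √(-47 + Q))
O = -50487*I/7 (O = 50487/(√(-47 - 2)) = 50487/(√(-49)) = 50487/((7*I)) = 50487*(-I/7) = -50487*I/7 ≈ -7212.4*I)
-O = -(-50487)*I/7 = 50487*I/7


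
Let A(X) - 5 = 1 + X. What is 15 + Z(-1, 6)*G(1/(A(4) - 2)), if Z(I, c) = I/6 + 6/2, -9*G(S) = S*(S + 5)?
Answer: 51143/3456 ≈ 14.798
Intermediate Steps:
A(X) = 6 + X (A(X) = 5 + (1 + X) = 6 + X)
G(S) = -S*(5 + S)/9 (G(S) = -S*(S + 5)/9 = -S*(5 + S)/9)
Z(I, c) = 3 + I/6 (Z(I, c) = I*(⅙) + 6*(½) = I/6 + 3 = 3 + I/6)
15 + Z(-1, 6)*G(1/(A(4) - 2)) = 15 + (3 + (⅙)*(-1))*(-(5 + 1/((6 + 4) - 2))/(9*((6 + 4) - 2))) = 15 + (3 - ⅙)*(-(5 + 1/(10 - 2))/(9*(10 - 2))) = 15 + 17*(-⅑*(5 + 1/8)/8)/6 = 15 + 17*(-⅑*⅛*(5 + ⅛))/6 = 15 + 17*(-⅑*⅛*41/8)/6 = 15 + (17/6)*(-41/576) = 15 - 697/3456 = 51143/3456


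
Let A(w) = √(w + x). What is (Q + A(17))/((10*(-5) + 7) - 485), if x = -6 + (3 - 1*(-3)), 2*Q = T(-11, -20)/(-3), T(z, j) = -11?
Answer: -1/288 - √17/528 ≈ -0.011281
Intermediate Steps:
Q = 11/6 (Q = (-11/(-3))/2 = (-11*(-⅓))/2 = (½)*(11/3) = 11/6 ≈ 1.8333)
x = 0 (x = -6 + (3 + 3) = -6 + 6 = 0)
A(w) = √w (A(w) = √(w + 0) = √w)
(Q + A(17))/((10*(-5) + 7) - 485) = (11/6 + √17)/((10*(-5) + 7) - 485) = (11/6 + √17)/((-50 + 7) - 485) = (11/6 + √17)/(-43 - 485) = (11/6 + √17)/(-528) = (11/6 + √17)*(-1/528) = -1/288 - √17/528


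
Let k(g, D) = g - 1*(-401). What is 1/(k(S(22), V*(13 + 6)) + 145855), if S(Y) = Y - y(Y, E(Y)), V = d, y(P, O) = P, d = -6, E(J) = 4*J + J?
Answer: 1/146256 ≈ 6.8373e-6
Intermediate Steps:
E(J) = 5*J
V = -6
S(Y) = 0 (S(Y) = Y - Y = 0)
k(g, D) = 401 + g (k(g, D) = g + 401 = 401 + g)
1/(k(S(22), V*(13 + 6)) + 145855) = 1/((401 + 0) + 145855) = 1/(401 + 145855) = 1/146256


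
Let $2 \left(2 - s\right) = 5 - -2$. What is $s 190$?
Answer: $-285$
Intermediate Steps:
$s = - \frac{3}{2}$ ($s = 2 - \frac{5 - -2}{2} = 2 - \frac{5 + 2}{2} = 2 - \frac{7}{2} = - \frac{3}{2} \approx -1.5$)
$s 190 = \left(- \frac{3}{2}\right) 190 = -285$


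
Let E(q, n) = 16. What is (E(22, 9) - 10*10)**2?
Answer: 7056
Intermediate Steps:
(E(22, 9) - 10*10)**2 = (16 - 10*10)**2 = (16 - 100)**2 = (-84)**2 = 7056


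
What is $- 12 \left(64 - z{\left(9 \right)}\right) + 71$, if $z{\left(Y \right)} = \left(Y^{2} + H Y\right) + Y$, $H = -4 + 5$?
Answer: $491$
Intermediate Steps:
$H = 1$
$z{\left(Y \right)} = Y^{2} + 2 Y$ ($z{\left(Y \right)} = \left(Y^{2} + 1 Y\right) + Y = \left(Y^{2} + Y\right) + Y = \left(Y + Y^{2}\right) + Y = Y^{2} + 2 Y$)
$- 12 \left(64 - z{\left(9 \right)}\right) + 71 = - 12 \left(64 - 9 \left(2 + 9\right)\right) + 71 = - 12 \left(64 - 9 \cdot 11\right) + 71 = - 12 \left(64 - 99\right) + 71 = \left(-12\right) \left(-35\right) + 71 = 420 + 71 = 491$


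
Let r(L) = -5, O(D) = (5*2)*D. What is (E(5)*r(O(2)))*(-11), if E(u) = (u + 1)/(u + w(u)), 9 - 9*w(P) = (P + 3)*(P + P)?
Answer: -1485/13 ≈ -114.23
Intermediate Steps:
w(P) = 1 - 2*P*(3 + P)/9 (w(P) = 1 - (P + 3)*(P + P)/9 = 1 - (3 + P)*2*P/9 = 1 - 2*P*(3 + P)/9)
O(D) = 10*D
E(u) = (1 + u)/(1 - 2*u²/9 + u/3) (E(u) = (u + 1)/(u + (1 - 2*u/3 - 2*u²/9)) = (1 + u)/(1 - 2*u²/9 + u/3))
(E(5)*r(O(2)))*(-11) = ((9*(1 + 5)/(9 - 2*5² + 3*5))*(-5))*(-11) = ((9*6/(9 - 2*25 + 15))*(-5))*(-11) = ((9*6/(9 - 50 + 15))*(-5))*(-11) = ((9*6/(-26))*(-5))*(-11) = ((9*(-1/26)*6)*(-5))*(-11) = -27/13*(-5)*(-11) = (135/13)*(-11) = -1485/13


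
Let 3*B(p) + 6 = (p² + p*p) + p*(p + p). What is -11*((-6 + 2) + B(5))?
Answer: -902/3 ≈ -300.67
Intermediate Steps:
B(p) = -2 + 4*p²/3 (B(p) = -2 + ((p² + p*p) + p*(p + p))/3 = -2 + ((p² + p²) + p*(2*p))/3 = -2 + (2*p² + 2*p²)/3 = -2 + (4*p²)/3 = -2 + 4*p²/3)
-11*((-6 + 2) + B(5)) = -11*((-6 + 2) + (-2 + (4/3)*5²)) = -11*(-4 + (-2 + (4/3)*25)) = -11*(-4 + (-2 + 100/3)) = -11*(-4 + 94/3) = -11*82/3 = -902/3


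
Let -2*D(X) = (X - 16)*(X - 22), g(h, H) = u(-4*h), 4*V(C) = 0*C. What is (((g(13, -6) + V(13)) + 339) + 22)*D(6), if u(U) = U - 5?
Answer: -24320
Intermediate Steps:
V(C) = 0 (V(C) = (0*C)/4 = (¼)*0 = 0)
u(U) = -5 + U
g(h, H) = -5 - 4*h
D(X) = -(-22 + X)*(-16 + X)/2 (D(X) = -(X - 16)*(X - 22)/2 = -(-16 + X)*(-22 + X)/2 = -(-22 + X)*(-16 + X)/2)
(((g(13, -6) + V(13)) + 339) + 22)*D(6) = ((((-5 - 4*13) + 0) + 339) + 22)*(-176 + 19*6 - ½*6²) = ((((-5 - 52) + 0) + 339) + 22)*(-176 + 114 - ½*36) = (((-57 + 0) + 339) + 22)*(-176 + 114 - 18) = ((-57 + 339) + 22)*(-80) = (282 + 22)*(-80) = 304*(-80) = -24320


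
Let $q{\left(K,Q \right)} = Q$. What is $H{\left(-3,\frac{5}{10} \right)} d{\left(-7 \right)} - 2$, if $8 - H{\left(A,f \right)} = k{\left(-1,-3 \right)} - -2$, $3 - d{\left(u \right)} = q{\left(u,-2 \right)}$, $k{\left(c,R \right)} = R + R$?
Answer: $58$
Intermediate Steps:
$k{\left(c,R \right)} = 2 R$
$d{\left(u \right)} = 5$ ($d{\left(u \right)} = 3 - -2 = 3 + 2 = 5$)
$H{\left(A,f \right)} = 12$ ($H{\left(A,f \right)} = 8 - \left(2 \left(-3\right) - -2\right) = 8 - \left(-6 + 2\right) = 8 - -4 = 8 + 4 = 12$)
$H{\left(-3,\frac{5}{10} \right)} d{\left(-7 \right)} - 2 = 12 \cdot 5 - 2 = 60 - 2 = 58$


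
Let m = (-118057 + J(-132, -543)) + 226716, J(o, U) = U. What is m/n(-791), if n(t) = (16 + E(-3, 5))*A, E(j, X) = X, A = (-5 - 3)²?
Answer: 27029/336 ≈ 80.443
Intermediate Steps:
A = 64 (A = (-8)² = 64)
m = 108116 (m = (-118057 - 543) + 226716 = -118600 + 226716 = 108116)
n(t) = 1344 (n(t) = (16 + 5)*64 = 21*64 = 1344)
m/n(-791) = 108116/1344 = 108116*(1/1344) = 27029/336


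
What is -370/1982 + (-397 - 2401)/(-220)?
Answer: 1366059/109010 ≈ 12.531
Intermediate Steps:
-370/1982 + (-397 - 2401)/(-220) = -370*1/1982 - 2798*(-1/220) = -185/991 + 1399/110 = 1366059/109010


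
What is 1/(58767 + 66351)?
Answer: 1/125118 ≈ 7.9925e-6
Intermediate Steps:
1/(58767 + 66351) = 1/125118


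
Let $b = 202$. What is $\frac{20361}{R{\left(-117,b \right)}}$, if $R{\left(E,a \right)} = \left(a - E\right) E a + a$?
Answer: $- \frac{20361}{7539044} \approx -0.0027007$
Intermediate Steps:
$R{\left(E,a \right)} = a + E a \left(a - E\right)$ ($R{\left(E,a \right)} = E \left(a - E\right) a + a = E a \left(a - E\right) + a = a + E a \left(a - E\right)$)
$\frac{20361}{R{\left(-117,b \right)}} = \frac{20361}{202 \left(1 - \left(-117\right)^{2} - 23634\right)} = \frac{20361}{202 \left(1 - 13689 - 23634\right)} = \frac{20361}{202 \left(-37322\right)} = \frac{20361}{-7539044} = 20361 \left(- \frac{1}{7539044}\right) = - \frac{20361}{7539044}$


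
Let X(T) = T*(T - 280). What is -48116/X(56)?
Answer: 12029/3136 ≈ 3.8358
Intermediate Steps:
X(T) = T*(-280 + T)
-48116/X(56) = -48116*1/(56*(-280 + 56)) = -48116/(56*(-224)) = -48116/(-12544) = -48116*(-1/12544) = 12029/3136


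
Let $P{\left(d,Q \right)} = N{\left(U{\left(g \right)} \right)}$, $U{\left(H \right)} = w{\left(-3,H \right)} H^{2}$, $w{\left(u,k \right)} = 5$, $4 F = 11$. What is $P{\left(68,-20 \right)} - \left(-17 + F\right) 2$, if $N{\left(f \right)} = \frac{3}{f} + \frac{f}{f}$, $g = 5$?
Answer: $\frac{7381}{250} \approx 29.524$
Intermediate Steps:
$F = \frac{11}{4}$ ($F = \frac{1}{4} \cdot 11 = \frac{11}{4} \approx 2.75$)
$U{\left(H \right)} = 5 H^{2}$
$N{\left(f \right)} = 1 + \frac{3}{f}$ ($N{\left(f \right)} = \frac{3}{f} + 1 = 1 + \frac{3}{f}$)
$P{\left(d,Q \right)} = \frac{128}{125}$ ($P{\left(d,Q \right)} = \frac{3 + 5 \cdot 5^{2}}{5 \cdot 5^{2}} = \frac{3 + 5 \cdot 25}{5 \cdot 25} = \frac{3 + 125}{125} = \frac{1}{125} \cdot 128 = \frac{128}{125}$)
$P{\left(68,-20 \right)} - \left(-17 + F\right) 2 = \frac{128}{125} - \left(-17 + \frac{11}{4}\right) 2 = \frac{128}{125} - \left(- \frac{57}{4}\right) 2 = \frac{128}{125} - - \frac{57}{2} = \frac{128}{125} + \frac{57}{2} = \frac{7381}{250}$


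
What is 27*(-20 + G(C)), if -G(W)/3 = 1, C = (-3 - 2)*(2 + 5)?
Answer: -621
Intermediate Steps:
C = -35 (C = -5*7 = -35)
G(W) = -3 (G(W) = -3*1 = -3)
27*(-20 + G(C)) = 27*(-20 - 3) = 27*(-23) = -621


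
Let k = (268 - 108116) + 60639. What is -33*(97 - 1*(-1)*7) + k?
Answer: -50641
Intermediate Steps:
k = -47209 (k = -107848 + 60639 = -47209)
-33*(97 - 1*(-1)*7) + k = -33*(97 - 1*(-1)*7) - 47209 = -33*(97 + 1*7) - 47209 = -33*(97 + 7) - 47209 = -33*104 - 47209 = -3432 - 47209 = -50641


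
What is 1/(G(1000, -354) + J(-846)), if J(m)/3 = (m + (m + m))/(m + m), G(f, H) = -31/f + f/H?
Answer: 177000/291013 ≈ 0.60822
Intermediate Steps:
J(m) = 9/2 (J(m) = 3*((m + (m + m))/(m + m)) = 3*((m + 2*m)/((2*m))) = 3*((3*m)*(1/(2*m))) = 3*(3/2) = 9/2)
1/(G(1000, -354) + J(-846)) = 1/((-31/1000 + 1000/(-354)) + 9/2) = 1/((-31*1/1000 + 1000*(-1/354)) + 9/2) = 1/((-31/1000 - 500/177) + 9/2) = 1/(-505487/177000 + 9/2) = 1/(291013/177000) = 177000/291013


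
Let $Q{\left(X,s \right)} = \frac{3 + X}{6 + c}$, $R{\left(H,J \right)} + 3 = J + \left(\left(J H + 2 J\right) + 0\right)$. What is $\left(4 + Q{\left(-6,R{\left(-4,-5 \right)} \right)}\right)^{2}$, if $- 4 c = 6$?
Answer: $\frac{100}{9} \approx 11.111$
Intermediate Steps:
$R{\left(H,J \right)} = -3 + 3 J + H J$ ($R{\left(H,J \right)} = -3 + \left(J + \left(\left(J H + 2 J\right) + 0\right)\right) = -3 + \left(J + \left(\left(H J + 2 J\right) + 0\right)\right) = -3 + \left(J + \left(\left(2 J + H J\right) + 0\right)\right) = -3 + \left(J + \left(2 J + H J\right)\right) = -3 + \left(3 J + H J\right) = -3 + 3 J + H J$)
$c = - \frac{3}{2}$ ($c = \left(- \frac{1}{4}\right) 6 = - \frac{3}{2} \approx -1.5$)
$Q{\left(X,s \right)} = \frac{2}{3} + \frac{2 X}{9}$ ($Q{\left(X,s \right)} = \frac{3 + X}{6 - \frac{3}{2}} = \frac{3 + X}{\frac{9}{2}} = \left(3 + X\right) \frac{2}{9} = \frac{2}{3} + \frac{2 X}{9}$)
$\left(4 + Q{\left(-6,R{\left(-4,-5 \right)} \right)}\right)^{2} = \left(4 + \left(\frac{2}{3} + \frac{2}{9} \left(-6\right)\right)\right)^{2} = \left(4 + \left(\frac{2}{3} - \frac{4}{3}\right)\right)^{2} = \left(4 - \frac{2}{3}\right)^{2} = \left(\frac{10}{3}\right)^{2} = \frac{100}{9}$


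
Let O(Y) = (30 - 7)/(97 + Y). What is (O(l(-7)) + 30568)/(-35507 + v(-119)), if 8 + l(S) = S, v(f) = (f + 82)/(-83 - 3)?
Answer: -3991991/4636895 ≈ -0.86092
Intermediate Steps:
v(f) = -41/43 - f/86 (v(f) = (82 + f)/(-86) = (82 + f)*(-1/86) = -41/43 - f/86)
l(S) = -8 + S
O(Y) = 23/(97 + Y)
(O(l(-7)) + 30568)/(-35507 + v(-119)) = (23/(97 + (-8 - 7)) + 30568)/(-35507 + (-41/43 - 1/86*(-119))) = (23/(97 - 15) + 30568)/(-35507 + (-41/43 + 119/86)) = (23/82 + 30568)/(-35507 + 37/86) = (23*(1/82) + 30568)/(-3053565/86) = (23/82 + 30568)*(-86/3053565) = (2506599/82)*(-86/3053565) = -3991991/4636895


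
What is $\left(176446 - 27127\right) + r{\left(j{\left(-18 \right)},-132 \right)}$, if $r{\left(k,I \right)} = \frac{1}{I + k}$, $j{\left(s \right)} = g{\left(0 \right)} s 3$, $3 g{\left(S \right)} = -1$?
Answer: $\frac{17022365}{114} \approx 1.4932 \cdot 10^{5}$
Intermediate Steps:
$g{\left(S \right)} = - \frac{1}{3}$ ($g{\left(S \right)} = \frac{1}{3} \left(-1\right) = - \frac{1}{3}$)
$j{\left(s \right)} = - s$ ($j{\left(s \right)} = - \frac{s}{3} \cdot 3 = - s$)
$\left(176446 - 27127\right) + r{\left(j{\left(-18 \right)},-132 \right)} = \left(176446 - 27127\right) + \frac{1}{-132 - -18} = 149319 + \frac{1}{-132 + 18} = 149319 + \frac{1}{-114} = 149319 - \frac{1}{114} = \frac{17022365}{114}$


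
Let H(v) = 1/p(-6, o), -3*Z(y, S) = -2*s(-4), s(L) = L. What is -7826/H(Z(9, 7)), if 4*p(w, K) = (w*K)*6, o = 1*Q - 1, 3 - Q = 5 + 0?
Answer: -211302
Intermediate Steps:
Q = -2 (Q = 3 - (5 + 0) = 3 - 1*5 = 3 - 5 = -2)
o = -3 (o = 1*(-2) - 1 = -2 - 1 = -3)
Z(y, S) = -8/3 (Z(y, S) = -(-2)*(-4)/3 = -⅓*8 = -8/3)
p(w, K) = 3*K*w/2 (p(w, K) = ((w*K)*6)/4 = ((K*w)*6)/4 = (6*K*w)/4 = 3*K*w/2)
H(v) = 1/27 (H(v) = 1/((3/2)*(-3)*(-6)) = 1/27)
-7826/H(Z(9, 7)) = -7826/1/27 = -7826*27 = -211302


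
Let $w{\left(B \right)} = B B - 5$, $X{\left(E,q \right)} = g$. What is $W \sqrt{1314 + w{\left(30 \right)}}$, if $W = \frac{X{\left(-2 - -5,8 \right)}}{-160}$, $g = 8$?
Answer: $- \frac{47}{20} \approx -2.35$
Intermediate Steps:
$X{\left(E,q \right)} = 8$
$w{\left(B \right)} = -5 + B^{2}$ ($w{\left(B \right)} = B^{2} - 5 = -5 + B^{2}$)
$W = - \frac{1}{20}$ ($W = \frac{8}{-160} = 8 \left(- \frac{1}{160}\right) = - \frac{1}{20} \approx -0.05$)
$W \sqrt{1314 + w{\left(30 \right)}} = - \frac{\sqrt{1314 - \left(5 - 30^{2}\right)}}{20} = - \frac{\sqrt{1314 + \left(-5 + 900\right)}}{20} = - \frac{\sqrt{1314 + 895}}{20} = - \frac{\sqrt{2209}}{20} = \left(- \frac{1}{20}\right) 47 = - \frac{47}{20}$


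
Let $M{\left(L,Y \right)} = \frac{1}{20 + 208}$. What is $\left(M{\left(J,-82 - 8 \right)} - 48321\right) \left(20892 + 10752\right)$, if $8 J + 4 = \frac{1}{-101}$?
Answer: $- \frac{29052322119}{19} \approx -1.5291 \cdot 10^{9}$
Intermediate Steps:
$J = - \frac{405}{808}$ ($J = - \frac{1}{2} + \frac{1}{8 \left(-101\right)} = - \frac{1}{2} + \frac{1}{8} \left(- \frac{1}{101}\right) = - \frac{1}{2} - \frac{1}{808} = - \frac{405}{808} \approx -0.50124$)
$M{\left(L,Y \right)} = \frac{1}{228}$
$\left(M{\left(J,-82 - 8 \right)} - 48321\right) \left(20892 + 10752\right) = \left(\frac{1}{228} - 48321\right) \left(20892 + 10752\right) = \left(- \frac{11017187}{228}\right) 31644 = - \frac{29052322119}{19}$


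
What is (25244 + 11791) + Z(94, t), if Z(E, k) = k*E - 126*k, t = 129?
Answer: 32907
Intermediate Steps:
Z(E, k) = -126*k + E*k (Z(E, k) = E*k - 126*k = -126*k + E*k)
(25244 + 11791) + Z(94, t) = (25244 + 11791) + 129*(-126 + 94) = 37035 + 129*(-32) = 37035 - 4128 = 32907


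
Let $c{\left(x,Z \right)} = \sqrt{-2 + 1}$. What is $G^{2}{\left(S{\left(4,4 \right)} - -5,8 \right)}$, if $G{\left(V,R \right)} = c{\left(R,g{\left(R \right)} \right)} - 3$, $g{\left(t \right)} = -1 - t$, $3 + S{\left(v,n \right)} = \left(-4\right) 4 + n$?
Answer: $\left(3 - i\right)^{2} \approx 8.0 - 6.0 i$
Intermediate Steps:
$S{\left(v,n \right)} = -19 + n$ ($S{\left(v,n \right)} = -3 + \left(\left(-4\right) 4 + n\right) = -3 + \left(-16 + n\right) = -19 + n$)
$c{\left(x,Z \right)} = i$ ($c{\left(x,Z \right)} = \sqrt{-1} = i$)
$G{\left(V,R \right)} = -3 + i$ ($G{\left(V,R \right)} = i - 3 = -3 + i$)
$G^{2}{\left(S{\left(4,4 \right)} - -5,8 \right)} = \left(-3 + i\right)^{2}$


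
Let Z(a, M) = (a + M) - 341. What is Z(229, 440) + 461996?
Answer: 462324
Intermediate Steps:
Z(a, M) = -341 + M + a (Z(a, M) = (M + a) - 341 = -341 + M + a)
Z(229, 440) + 461996 = (-341 + 440 + 229) + 461996 = 328 + 461996 = 462324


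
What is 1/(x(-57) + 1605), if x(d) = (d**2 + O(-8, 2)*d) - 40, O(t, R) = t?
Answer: 1/5270 ≈ 0.00018975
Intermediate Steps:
x(d) = -40 + d**2 - 8*d (x(d) = (d**2 - 8*d) - 40 = -40 + d**2 - 8*d)
1/(x(-57) + 1605) = 1/((-40 + (-57)**2 - 8*(-57)) + 1605) = 1/((-40 + 3249 + 456) + 1605) = 1/(3665 + 1605) = 1/5270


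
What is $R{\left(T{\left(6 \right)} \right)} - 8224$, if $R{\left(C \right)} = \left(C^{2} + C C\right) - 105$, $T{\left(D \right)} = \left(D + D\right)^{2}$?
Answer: $33143$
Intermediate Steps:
$T{\left(D \right)} = 4 D^{2}$ ($T{\left(D \right)} = \left(2 D\right)^{2} = 4 D^{2}$)
$R{\left(C \right)} = -105 + 2 C^{2}$ ($R{\left(C \right)} = \left(C^{2} + C^{2}\right) - 105 = 2 C^{2} - 105 = -105 + 2 C^{2}$)
$R{\left(T{\left(6 \right)} \right)} - 8224 = \left(-105 + 2 \left(4 \cdot 6^{2}\right)^{2}\right) - 8224 = \left(-105 + 2 \left(4 \cdot 36\right)^{2}\right) - 8224 = \left(-105 + 2 \cdot 144^{2}\right) - 8224 = \left(-105 + 2 \cdot 20736\right) - 8224 = \left(-105 + 41472\right) - 8224 = 41367 - 8224 = 33143$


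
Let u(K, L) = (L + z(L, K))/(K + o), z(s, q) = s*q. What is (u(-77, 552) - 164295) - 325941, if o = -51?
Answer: -1959633/4 ≈ -4.8991e+5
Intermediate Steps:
z(s, q) = q*s
u(K, L) = (L + K*L)/(-51 + K) (u(K, L) = (L + K*L)/(K - 51) = (L + K*L)/(-51 + K))
(u(-77, 552) - 164295) - 325941 = (552*(1 - 77)/(-51 - 77) - 164295) - 325941 = (552*(-76)/(-128) - 164295) - 325941 = (552*(-1/128)*(-76) - 164295) - 325941 = (1311/4 - 164295) - 325941 = -655869/4 - 325941 = -1959633/4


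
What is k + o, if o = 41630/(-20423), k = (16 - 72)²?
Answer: 64004898/20423 ≈ 3134.0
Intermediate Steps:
k = 3136 (k = (-56)² = 3136)
o = -41630/20423 (o = 41630*(-1/20423) = -41630/20423 ≈ -2.0384)
k + o = 3136 - 41630/20423 = 64004898/20423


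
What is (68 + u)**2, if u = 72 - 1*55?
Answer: 7225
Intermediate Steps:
u = 17 (u = 72 - 55 = 17)
(68 + u)**2 = (68 + 17)**2 = 85**2 = 7225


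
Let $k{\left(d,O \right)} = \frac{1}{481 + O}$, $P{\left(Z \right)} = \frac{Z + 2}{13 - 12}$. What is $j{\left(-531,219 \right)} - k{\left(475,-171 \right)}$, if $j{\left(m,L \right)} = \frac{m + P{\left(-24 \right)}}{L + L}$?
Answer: $- \frac{42967}{33945} \approx -1.2658$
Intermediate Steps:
$P{\left(Z \right)} = 2 + Z$ ($P{\left(Z \right)} = \frac{2 + Z}{1} = \left(2 + Z\right) 1 = 2 + Z$)
$j{\left(m,L \right)} = \frac{-22 + m}{2 L}$ ($j{\left(m,L \right)} = \frac{m + \left(2 - 24\right)}{L + L} = \frac{m - 22}{2 L} = \left(-22 + m\right) \frac{1}{2 L} = \frac{-22 + m}{2 L}$)
$j{\left(-531,219 \right)} - k{\left(475,-171 \right)} = \frac{-22 - 531}{2 \cdot 219} - \frac{1}{481 - 171} = \frac{1}{2} \cdot \frac{1}{219} \left(-553\right) - \frac{1}{310} = - \frac{553}{438} - \frac{1}{310} = - \frac{42967}{33945}$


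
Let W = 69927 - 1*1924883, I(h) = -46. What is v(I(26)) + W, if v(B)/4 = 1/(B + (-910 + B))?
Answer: -929332958/501 ≈ -1.8550e+6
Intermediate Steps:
v(B) = 4/(-910 + 2*B) (v(B) = 4/(B + (-910 + B)) = 4/(-910 + 2*B))
W = -1854956 (W = 69927 - 1924883 = -1854956)
v(I(26)) + W = 2/(-455 - 46) - 1854956 = 2/(-501) - 1854956 = 2*(-1/501) - 1854956 = -2/501 - 1854956 = -929332958/501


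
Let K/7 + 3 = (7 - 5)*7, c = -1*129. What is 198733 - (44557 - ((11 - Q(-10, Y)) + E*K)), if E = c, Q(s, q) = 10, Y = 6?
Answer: 144244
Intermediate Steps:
c = -129
E = -129
K = 77 (K = -21 + 7*((7 - 5)*7) = -21 + 7*(2*7) = -21 + 7*14 = -21 + 98 = 77)
198733 - (44557 - ((11 - Q(-10, Y)) + E*K)) = 198733 - (44557 - ((11 - 1*10) - 129*77)) = 198733 - (44557 - ((11 - 10) - 9933)) = 198733 - (44557 - (1 - 9933)) = 198733 - (44557 - 1*(-9932)) = 198733 - (44557 + 9932) = 198733 - 1*54489 = 198733 - 54489 = 144244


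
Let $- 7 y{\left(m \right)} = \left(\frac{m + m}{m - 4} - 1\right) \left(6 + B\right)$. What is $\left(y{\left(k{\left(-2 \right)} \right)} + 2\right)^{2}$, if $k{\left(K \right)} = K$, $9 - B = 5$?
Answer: $\frac{2704}{441} \approx 6.1315$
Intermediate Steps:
$B = 4$ ($B = 9 - 5 = 4$)
$y{\left(m \right)} = \frac{10}{7} - \frac{20 m}{7 \left(-4 + m\right)}$ ($y{\left(m \right)} = - \frac{\left(\frac{m + m}{m - 4} - 1\right) \left(6 + 4\right)}{7} = - \frac{\left(\frac{2 m}{-4 + m} - 1\right) 10}{7} = - \frac{\left(-1 + \frac{2 m}{-4 + m}\right) 10}{7} = - \frac{-10 + \frac{20 m}{-4 + m}}{7} = \frac{10}{7} - \frac{20 m}{7 \left(-4 + m\right)}$)
$\left(y{\left(k{\left(-2 \right)} \right)} + 2\right)^{2} = \left(\frac{10 \left(-4 - -2\right)}{7 \left(-4 - 2\right)} + 2\right)^{2} = \left(\frac{10 \left(-4 + 2\right)}{7 \left(-6\right)} + 2\right)^{2} = \left(\frac{10}{7} \left(- \frac{1}{6}\right) \left(-2\right) + 2\right)^{2} = \left(\frac{10}{21} + 2\right)^{2} = \left(\frac{52}{21}\right)^{2} = \frac{2704}{441}$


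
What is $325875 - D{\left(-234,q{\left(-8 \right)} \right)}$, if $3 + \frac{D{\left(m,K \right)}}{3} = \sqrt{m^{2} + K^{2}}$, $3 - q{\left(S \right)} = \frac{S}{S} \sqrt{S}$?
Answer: $325884 - 3 \sqrt{54757 - 12 i \sqrt{2}} \approx 3.2518 \cdot 10^{5} + 0.10878 i$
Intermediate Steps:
$q{\left(S \right)} = 3 - \sqrt{S}$ ($q{\left(S \right)} = 3 - \frac{S}{S} \sqrt{S} = 3 - 1 \sqrt{S} = 3 - \sqrt{S}$)
$D{\left(m,K \right)} = -9 + 3 \sqrt{K^{2} + m^{2}}$ ($D{\left(m,K \right)} = -9 + 3 \sqrt{m^{2} + K^{2}} = -9 + 3 \sqrt{K^{2} + m^{2}}$)
$325875 - D{\left(-234,q{\left(-8 \right)} \right)} = 325875 - \left(-9 + 3 \sqrt{\left(3 - \sqrt{-8}\right)^{2} + \left(-234\right)^{2}}\right) = 325875 - \left(-9 + 3 \sqrt{\left(3 - 2 i \sqrt{2}\right)^{2} + 54756}\right) = 325875 - \left(-9 + 3 \sqrt{54756 + \left(3 - 2 i \sqrt{2}\right)^{2}}\right) = 325875 + \left(9 - 3 \sqrt{54756 + \left(3 - 2 i \sqrt{2}\right)^{2}}\right) = 325884 - 3 \sqrt{54756 + \left(3 - 2 i \sqrt{2}\right)^{2}}$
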